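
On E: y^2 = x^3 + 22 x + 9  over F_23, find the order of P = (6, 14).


Compute successive multiples of P until we hit O:
  1P = (6, 14)
  2P = (20, 13)
  3P = (22, 20)
  4P = (7, 0)
  5P = (22, 3)
  6P = (20, 10)
  7P = (6, 9)
  8P = O

ord(P) = 8


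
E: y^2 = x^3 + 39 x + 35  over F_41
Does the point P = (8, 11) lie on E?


Check whether y^2 = x^3 + 39 x + 35 (mod 41) for (x, y) = (8, 11).
LHS: y^2 = 11^2 mod 41 = 39
RHS: x^3 + 39 x + 35 = 8^3 + 39*8 + 35 mod 41 = 39
LHS = RHS

Yes, on the curve


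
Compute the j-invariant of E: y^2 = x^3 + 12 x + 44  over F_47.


Delta = -16(4 a^3 + 27 b^2) mod 47 = 12
-1728 * (4 a)^3 = -1728 * (4*12)^3 mod 47 = 11
j = 11 * 12^(-1) mod 47 = 44

j = 44 (mod 47)


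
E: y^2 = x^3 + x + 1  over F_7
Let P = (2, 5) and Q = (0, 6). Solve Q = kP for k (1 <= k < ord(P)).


Enumerate multiples of P until we hit Q = (0, 6):
  1P = (2, 5)
  2P = (0, 6)
Match found at i = 2.

k = 2


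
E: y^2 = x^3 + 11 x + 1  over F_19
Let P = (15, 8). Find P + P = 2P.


Doubling: s = (3 x1^2 + a) / (2 y1)
s = (3*15^2 + 11) / (2*8) mod 19 = 12
x3 = s^2 - 2 x1 mod 19 = 12^2 - 2*15 = 0
y3 = s (x1 - x3) - y1 mod 19 = 12 * (15 - 0) - 8 = 1

2P = (0, 1)


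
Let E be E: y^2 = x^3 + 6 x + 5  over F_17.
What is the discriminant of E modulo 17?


4 a^3 + 27 b^2 = 4*6^3 + 27*5^2 = 864 + 675 = 1539
Delta = -16 * (1539) = -24624
Delta mod 17 = 9

Delta = 9 (mod 17)


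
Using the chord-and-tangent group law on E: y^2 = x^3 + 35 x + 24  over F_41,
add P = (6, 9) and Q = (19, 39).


P != Q, so use the chord formula.
s = (y2 - y1) / (x2 - x1) = (30) / (13) mod 41 = 37
x3 = s^2 - x1 - x2 mod 41 = 37^2 - 6 - 19 = 32
y3 = s (x1 - x3) - y1 mod 41 = 37 * (6 - 32) - 9 = 13

P + Q = (32, 13)


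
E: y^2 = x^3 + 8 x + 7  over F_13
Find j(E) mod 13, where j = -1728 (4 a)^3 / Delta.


Delta = -16(4 a^3 + 27 b^2) mod 13 = 1
-1728 * (4 a)^3 = -1728 * (4*8)^3 mod 13 = 8
j = 8 * 1^(-1) mod 13 = 8

j = 8 (mod 13)


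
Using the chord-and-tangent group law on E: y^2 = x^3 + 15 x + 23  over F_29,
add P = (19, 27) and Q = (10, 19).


P != Q, so use the chord formula.
s = (y2 - y1) / (x2 - x1) = (21) / (20) mod 29 = 17
x3 = s^2 - x1 - x2 mod 29 = 17^2 - 19 - 10 = 28
y3 = s (x1 - x3) - y1 mod 29 = 17 * (19 - 28) - 27 = 23

P + Q = (28, 23)


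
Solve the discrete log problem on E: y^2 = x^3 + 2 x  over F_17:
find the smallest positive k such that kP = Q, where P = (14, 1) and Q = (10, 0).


Enumerate multiples of P until we hit Q = (10, 0):
  1P = (14, 1)
  2P = (8, 1)
  3P = (12, 16)
  4P = (9, 4)
  5P = (10, 0)
Match found at i = 5.

k = 5


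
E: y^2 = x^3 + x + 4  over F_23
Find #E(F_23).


For each x in F_23, count y with y^2 = x^3 + 1 x + 4 mod 23:
  x = 0: RHS = 4, y in [2, 21]  -> 2 point(s)
  x = 1: RHS = 6, y in [11, 12]  -> 2 point(s)
  x = 4: RHS = 3, y in [7, 16]  -> 2 point(s)
  x = 7: RHS = 9, y in [3, 20]  -> 2 point(s)
  x = 8: RHS = 18, y in [8, 15]  -> 2 point(s)
  x = 9: RHS = 6, y in [11, 12]  -> 2 point(s)
  x = 10: RHS = 2, y in [5, 18]  -> 2 point(s)
  x = 11: RHS = 12, y in [9, 14]  -> 2 point(s)
  x = 13: RHS = 6, y in [11, 12]  -> 2 point(s)
  x = 14: RHS = 2, y in [5, 18]  -> 2 point(s)
  x = 15: RHS = 13, y in [6, 17]  -> 2 point(s)
  x = 17: RHS = 12, y in [9, 14]  -> 2 point(s)
  x = 18: RHS = 12, y in [9, 14]  -> 2 point(s)
  x = 22: RHS = 2, y in [5, 18]  -> 2 point(s)
Affine points: 28. Add the point at infinity: total = 29.

#E(F_23) = 29


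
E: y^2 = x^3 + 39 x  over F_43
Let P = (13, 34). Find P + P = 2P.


Doubling: s = (3 x1^2 + a) / (2 y1)
s = (3*13^2 + 39) / (2*34) mod 43 = 27
x3 = s^2 - 2 x1 mod 43 = 27^2 - 2*13 = 15
y3 = s (x1 - x3) - y1 mod 43 = 27 * (13 - 15) - 34 = 41

2P = (15, 41)


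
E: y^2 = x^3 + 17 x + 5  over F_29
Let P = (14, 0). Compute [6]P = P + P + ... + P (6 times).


k = 6 = 110_2 (binary, LSB first: 011)
Double-and-add from P = (14, 0):
  bit 0 = 0: acc unchanged = O
  bit 1 = 1: acc = O + O = O
  bit 2 = 1: acc = O + O = O

6P = O


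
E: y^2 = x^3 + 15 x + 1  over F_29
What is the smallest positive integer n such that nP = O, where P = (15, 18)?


Compute successive multiples of P until we hit O:
  1P = (15, 18)
  2P = (24, 27)
  3P = (20, 6)
  4P = (16, 25)
  5P = (18, 19)
  6P = (9, 13)
  7P = (21, 6)
  8P = (26, 4)
  ... (continuing to 31P)
  31P = O

ord(P) = 31


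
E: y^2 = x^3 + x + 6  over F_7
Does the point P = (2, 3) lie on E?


Check whether y^2 = x^3 + 1 x + 6 (mod 7) for (x, y) = (2, 3).
LHS: y^2 = 3^2 mod 7 = 2
RHS: x^3 + 1 x + 6 = 2^3 + 1*2 + 6 mod 7 = 2
LHS = RHS

Yes, on the curve


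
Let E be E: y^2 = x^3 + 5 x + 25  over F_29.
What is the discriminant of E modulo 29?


4 a^3 + 27 b^2 = 4*5^3 + 27*25^2 = 500 + 16875 = 17375
Delta = -16 * (17375) = -278000
Delta mod 29 = 23

Delta = 23 (mod 29)


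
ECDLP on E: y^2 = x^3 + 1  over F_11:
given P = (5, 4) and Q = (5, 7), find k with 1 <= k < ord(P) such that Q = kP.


Enumerate multiples of P until we hit Q = (5, 7):
  1P = (5, 4)
  2P = (10, 0)
  3P = (5, 7)
Match found at i = 3.

k = 3


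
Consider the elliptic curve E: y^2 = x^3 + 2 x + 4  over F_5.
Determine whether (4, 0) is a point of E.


Check whether y^2 = x^3 + 2 x + 4 (mod 5) for (x, y) = (4, 0).
LHS: y^2 = 0^2 mod 5 = 0
RHS: x^3 + 2 x + 4 = 4^3 + 2*4 + 4 mod 5 = 1
LHS != RHS

No, not on the curve


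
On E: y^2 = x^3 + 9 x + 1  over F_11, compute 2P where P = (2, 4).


Doubling: s = (3 x1^2 + a) / (2 y1)
s = (3*2^2 + 9) / (2*4) mod 11 = 4
x3 = s^2 - 2 x1 mod 11 = 4^2 - 2*2 = 1
y3 = s (x1 - x3) - y1 mod 11 = 4 * (2 - 1) - 4 = 0

2P = (1, 0)


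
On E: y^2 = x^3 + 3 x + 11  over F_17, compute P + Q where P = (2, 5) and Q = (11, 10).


P != Q, so use the chord formula.
s = (y2 - y1) / (x2 - x1) = (5) / (9) mod 17 = 10
x3 = s^2 - x1 - x2 mod 17 = 10^2 - 2 - 11 = 2
y3 = s (x1 - x3) - y1 mod 17 = 10 * (2 - 2) - 5 = 12

P + Q = (2, 12)


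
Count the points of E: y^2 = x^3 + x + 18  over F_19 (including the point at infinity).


For each x in F_19, count y with y^2 = x^3 + 1 x + 18 mod 19:
  x = 1: RHS = 1, y in [1, 18]  -> 2 point(s)
  x = 2: RHS = 9, y in [3, 16]  -> 2 point(s)
  x = 7: RHS = 7, y in [8, 11]  -> 2 point(s)
  x = 8: RHS = 6, y in [5, 14]  -> 2 point(s)
  x = 11: RHS = 11, y in [7, 12]  -> 2 point(s)
  x = 13: RHS = 5, y in [9, 10]  -> 2 point(s)
  x = 15: RHS = 7, y in [8, 11]  -> 2 point(s)
  x = 16: RHS = 7, y in [8, 11]  -> 2 point(s)
  x = 18: RHS = 16, y in [4, 15]  -> 2 point(s)
Affine points: 18. Add the point at infinity: total = 19.

#E(F_19) = 19


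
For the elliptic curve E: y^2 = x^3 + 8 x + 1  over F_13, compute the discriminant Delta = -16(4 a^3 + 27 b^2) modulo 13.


4 a^3 + 27 b^2 = 4*8^3 + 27*1^2 = 2048 + 27 = 2075
Delta = -16 * (2075) = -33200
Delta mod 13 = 2

Delta = 2 (mod 13)


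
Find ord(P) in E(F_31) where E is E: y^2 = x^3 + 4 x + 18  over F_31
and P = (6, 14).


Compute successive multiples of P until we hit O:
  1P = (6, 14)
  2P = (4, 25)
  3P = (28, 14)
  4P = (28, 17)
  5P = (4, 6)
  6P = (6, 17)
  7P = O

ord(P) = 7


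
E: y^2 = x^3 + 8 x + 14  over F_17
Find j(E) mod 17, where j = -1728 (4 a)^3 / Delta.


Delta = -16(4 a^3 + 27 b^2) mod 17 = 13
-1728 * (4 a)^3 = -1728 * (4*8)^3 mod 17 = 3
j = 3 * 13^(-1) mod 17 = 12

j = 12 (mod 17)


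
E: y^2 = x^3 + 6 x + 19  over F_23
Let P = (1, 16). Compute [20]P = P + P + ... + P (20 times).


k = 20 = 10100_2 (binary, LSB first: 00101)
Double-and-add from P = (1, 16):
  bit 0 = 0: acc unchanged = O
  bit 1 = 0: acc unchanged = O
  bit 2 = 1: acc = O + (8, 21) = (8, 21)
  bit 3 = 0: acc unchanged = (8, 21)
  bit 4 = 1: acc = (8, 21) + (14, 15) = (2, 19)

20P = (2, 19)


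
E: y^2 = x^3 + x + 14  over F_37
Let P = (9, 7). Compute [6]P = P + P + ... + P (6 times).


k = 6 = 110_2 (binary, LSB first: 011)
Double-and-add from P = (9, 7):
  bit 0 = 0: acc unchanged = O
  bit 1 = 1: acc = O + (26, 35) = (26, 35)
  bit 2 = 1: acc = (26, 35) + (15, 0) = (26, 2)

6P = (26, 2)


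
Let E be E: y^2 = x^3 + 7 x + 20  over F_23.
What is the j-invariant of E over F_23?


Delta = -16(4 a^3 + 27 b^2) mod 23 = 12
-1728 * (4 a)^3 = -1728 * (4*7)^3 mod 23 = 16
j = 16 * 12^(-1) mod 23 = 9

j = 9 (mod 23)


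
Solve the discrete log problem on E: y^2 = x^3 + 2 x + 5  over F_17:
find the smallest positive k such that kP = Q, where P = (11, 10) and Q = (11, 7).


Enumerate multiples of P until we hit Q = (11, 7):
  1P = (11, 10)
  2P = (4, 3)
  3P = (3, 15)
  4P = (1, 5)
  5P = (1, 12)
  6P = (3, 2)
  7P = (4, 14)
  8P = (11, 7)
Match found at i = 8.

k = 8


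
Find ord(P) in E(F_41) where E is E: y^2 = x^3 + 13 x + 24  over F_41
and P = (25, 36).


Compute successive multiples of P until we hit O:
  1P = (25, 36)
  2P = (14, 11)
  3P = (38, 9)
  4P = (9, 38)
  5P = (32, 11)
  6P = (16, 8)
  7P = (36, 30)
  8P = (3, 34)
  ... (continuing to 24P)
  24P = O

ord(P) = 24


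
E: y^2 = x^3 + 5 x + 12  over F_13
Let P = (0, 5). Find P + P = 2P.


Doubling: s = (3 x1^2 + a) / (2 y1)
s = (3*0^2 + 5) / (2*5) mod 13 = 7
x3 = s^2 - 2 x1 mod 13 = 7^2 - 2*0 = 10
y3 = s (x1 - x3) - y1 mod 13 = 7 * (0 - 10) - 5 = 3

2P = (10, 3)


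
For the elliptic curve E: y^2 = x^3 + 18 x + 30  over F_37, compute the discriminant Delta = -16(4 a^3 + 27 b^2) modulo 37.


4 a^3 + 27 b^2 = 4*18^3 + 27*30^2 = 23328 + 24300 = 47628
Delta = -16 * (47628) = -762048
Delta mod 37 = 4

Delta = 4 (mod 37)


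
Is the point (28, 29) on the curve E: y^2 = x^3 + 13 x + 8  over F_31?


Check whether y^2 = x^3 + 13 x + 8 (mod 31) for (x, y) = (28, 29).
LHS: y^2 = 29^2 mod 31 = 4
RHS: x^3 + 13 x + 8 = 28^3 + 13*28 + 8 mod 31 = 4
LHS = RHS

Yes, on the curve


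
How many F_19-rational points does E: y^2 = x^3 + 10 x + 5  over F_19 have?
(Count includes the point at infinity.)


For each x in F_19, count y with y^2 = x^3 + 10 x + 5 mod 19:
  x = 0: RHS = 5, y in [9, 10]  -> 2 point(s)
  x = 1: RHS = 16, y in [4, 15]  -> 2 point(s)
  x = 3: RHS = 5, y in [9, 10]  -> 2 point(s)
  x = 5: RHS = 9, y in [3, 16]  -> 2 point(s)
  x = 7: RHS = 0, y in [0]  -> 1 point(s)
  x = 9: RHS = 7, y in [8, 11]  -> 2 point(s)
  x = 14: RHS = 1, y in [1, 18]  -> 2 point(s)
  x = 16: RHS = 5, y in [9, 10]  -> 2 point(s)
Affine points: 15. Add the point at infinity: total = 16.

#E(F_19) = 16


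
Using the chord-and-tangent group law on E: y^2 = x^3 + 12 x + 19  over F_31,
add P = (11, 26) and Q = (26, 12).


P != Q, so use the chord formula.
s = (y2 - y1) / (x2 - x1) = (17) / (15) mod 31 = 28
x3 = s^2 - x1 - x2 mod 31 = 28^2 - 11 - 26 = 3
y3 = s (x1 - x3) - y1 mod 31 = 28 * (11 - 3) - 26 = 12

P + Q = (3, 12)


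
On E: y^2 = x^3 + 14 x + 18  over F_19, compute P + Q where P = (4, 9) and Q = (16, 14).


P != Q, so use the chord formula.
s = (y2 - y1) / (x2 - x1) = (5) / (12) mod 19 = 2
x3 = s^2 - x1 - x2 mod 19 = 2^2 - 4 - 16 = 3
y3 = s (x1 - x3) - y1 mod 19 = 2 * (4 - 3) - 9 = 12

P + Q = (3, 12)


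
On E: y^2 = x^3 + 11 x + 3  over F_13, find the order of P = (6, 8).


Compute successive multiples of P until we hit O:
  1P = (6, 8)
  2P = (0, 9)
  3P = (11, 8)
  4P = (9, 5)
  5P = (12, 11)
  6P = (5, 12)
  7P = (5, 1)
  8P = (12, 2)
  ... (continuing to 13P)
  13P = O

ord(P) = 13


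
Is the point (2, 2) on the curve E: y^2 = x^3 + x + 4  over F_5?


Check whether y^2 = x^3 + 1 x + 4 (mod 5) for (x, y) = (2, 2).
LHS: y^2 = 2^2 mod 5 = 4
RHS: x^3 + 1 x + 4 = 2^3 + 1*2 + 4 mod 5 = 4
LHS = RHS

Yes, on the curve


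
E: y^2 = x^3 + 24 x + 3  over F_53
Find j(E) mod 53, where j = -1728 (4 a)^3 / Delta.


Delta = -16(4 a^3 + 27 b^2) mod 53 = 27
-1728 * (4 a)^3 = -1728 * (4*24)^3 mod 53 = 41
j = 41 * 27^(-1) mod 53 = 29

j = 29 (mod 53)


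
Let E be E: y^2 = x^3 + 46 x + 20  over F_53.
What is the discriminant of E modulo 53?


4 a^3 + 27 b^2 = 4*46^3 + 27*20^2 = 389344 + 10800 = 400144
Delta = -16 * (400144) = -6402304
Delta mod 53 = 43

Delta = 43 (mod 53)


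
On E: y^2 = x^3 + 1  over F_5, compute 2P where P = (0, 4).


Doubling: s = (3 x1^2 + a) / (2 y1)
s = (3*0^2 + 0) / (2*4) mod 5 = 0
x3 = s^2 - 2 x1 mod 5 = 0^2 - 2*0 = 0
y3 = s (x1 - x3) - y1 mod 5 = 0 * (0 - 0) - 4 = 1

2P = (0, 1)


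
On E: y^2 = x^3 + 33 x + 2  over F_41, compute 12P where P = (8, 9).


k = 12 = 1100_2 (binary, LSB first: 0011)
Double-and-add from P = (8, 9):
  bit 0 = 0: acc unchanged = O
  bit 1 = 0: acc unchanged = O
  bit 2 = 1: acc = O + (18, 27) = (18, 27)
  bit 3 = 1: acc = (18, 27) + (3, 13) = (38, 9)

12P = (38, 9)


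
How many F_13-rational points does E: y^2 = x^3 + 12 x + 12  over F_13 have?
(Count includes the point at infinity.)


For each x in F_13, count y with y^2 = x^3 + 12 x + 12 mod 13:
  x = 0: RHS = 12, y in [5, 8]  -> 2 point(s)
  x = 1: RHS = 12, y in [5, 8]  -> 2 point(s)
  x = 3: RHS = 10, y in [6, 7]  -> 2 point(s)
  x = 6: RHS = 1, y in [1, 12]  -> 2 point(s)
  x = 7: RHS = 10, y in [6, 7]  -> 2 point(s)
  x = 8: RHS = 9, y in [3, 10]  -> 2 point(s)
  x = 9: RHS = 4, y in [2, 11]  -> 2 point(s)
  x = 10: RHS = 1, y in [1, 12]  -> 2 point(s)
  x = 12: RHS = 12, y in [5, 8]  -> 2 point(s)
Affine points: 18. Add the point at infinity: total = 19.

#E(F_13) = 19


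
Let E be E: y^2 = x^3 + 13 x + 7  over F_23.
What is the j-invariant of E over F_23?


Delta = -16(4 a^3 + 27 b^2) mod 23 = 6
-1728 * (4 a)^3 = -1728 * (4*13)^3 mod 23 = 19
j = 19 * 6^(-1) mod 23 = 7

j = 7 (mod 23)


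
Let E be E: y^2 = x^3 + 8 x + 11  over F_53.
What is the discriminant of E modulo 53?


4 a^3 + 27 b^2 = 4*8^3 + 27*11^2 = 2048 + 3267 = 5315
Delta = -16 * (5315) = -85040
Delta mod 53 = 25

Delta = 25 (mod 53)


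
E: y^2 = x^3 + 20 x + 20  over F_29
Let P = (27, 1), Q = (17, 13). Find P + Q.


P != Q, so use the chord formula.
s = (y2 - y1) / (x2 - x1) = (12) / (19) mod 29 = 22
x3 = s^2 - x1 - x2 mod 29 = 22^2 - 27 - 17 = 5
y3 = s (x1 - x3) - y1 mod 29 = 22 * (27 - 5) - 1 = 19

P + Q = (5, 19)


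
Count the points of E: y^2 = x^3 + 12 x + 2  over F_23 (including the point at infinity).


For each x in F_23, count y with y^2 = x^3 + 12 x + 2 mod 23:
  x = 0: RHS = 2, y in [5, 18]  -> 2 point(s)
  x = 5: RHS = 3, y in [7, 16]  -> 2 point(s)
  x = 8: RHS = 12, y in [9, 14]  -> 2 point(s)
  x = 10: RHS = 18, y in [8, 15]  -> 2 point(s)
  x = 11: RHS = 16, y in [4, 19]  -> 2 point(s)
  x = 13: RHS = 9, y in [3, 20]  -> 2 point(s)
  x = 14: RHS = 16, y in [4, 19]  -> 2 point(s)
  x = 16: RHS = 12, y in [9, 14]  -> 2 point(s)
  x = 17: RHS = 13, y in [6, 17]  -> 2 point(s)
  x = 18: RHS = 1, y in [1, 22]  -> 2 point(s)
  x = 20: RHS = 8, y in [10, 13]  -> 2 point(s)
  x = 21: RHS = 16, y in [4, 19]  -> 2 point(s)
  x = 22: RHS = 12, y in [9, 14]  -> 2 point(s)
Affine points: 26. Add the point at infinity: total = 27.

#E(F_23) = 27


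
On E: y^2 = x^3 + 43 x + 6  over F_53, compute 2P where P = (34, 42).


Doubling: s = (3 x1^2 + a) / (2 y1)
s = (3*34^2 + 43) / (2*42) mod 53 = 50
x3 = s^2 - 2 x1 mod 53 = 50^2 - 2*34 = 47
y3 = s (x1 - x3) - y1 mod 53 = 50 * (34 - 47) - 42 = 50

2P = (47, 50)


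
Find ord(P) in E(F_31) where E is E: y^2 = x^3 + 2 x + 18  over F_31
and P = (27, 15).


Compute successive multiples of P until we hit O:
  1P = (27, 15)
  2P = (28, 4)
  3P = (4, 11)
  4P = (8, 22)
  5P = (0, 24)
  6P = (11, 21)
  7P = (13, 3)
  8P = (24, 23)
  ... (continuing to 28P)
  28P = O

ord(P) = 28


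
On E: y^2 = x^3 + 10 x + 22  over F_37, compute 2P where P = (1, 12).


k = 2 = 10_2 (binary, LSB first: 01)
Double-and-add from P = (1, 12):
  bit 0 = 0: acc unchanged = O
  bit 1 = 1: acc = O + (36, 23) = (36, 23)

2P = (36, 23)


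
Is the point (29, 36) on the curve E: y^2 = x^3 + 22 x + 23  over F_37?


Check whether y^2 = x^3 + 22 x + 23 (mod 37) for (x, y) = (29, 36).
LHS: y^2 = 36^2 mod 37 = 1
RHS: x^3 + 22 x + 23 = 29^3 + 22*29 + 23 mod 37 = 1
LHS = RHS

Yes, on the curve


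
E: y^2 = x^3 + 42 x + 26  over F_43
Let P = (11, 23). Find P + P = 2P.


Doubling: s = (3 x1^2 + a) / (2 y1)
s = (3*11^2 + 42) / (2*23) mod 43 = 6
x3 = s^2 - 2 x1 mod 43 = 6^2 - 2*11 = 14
y3 = s (x1 - x3) - y1 mod 43 = 6 * (11 - 14) - 23 = 2

2P = (14, 2)


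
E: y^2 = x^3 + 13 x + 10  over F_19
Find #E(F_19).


For each x in F_19, count y with y^2 = x^3 + 13 x + 10 mod 19:
  x = 1: RHS = 5, y in [9, 10]  -> 2 point(s)
  x = 2: RHS = 6, y in [5, 14]  -> 2 point(s)
  x = 3: RHS = 0, y in [0]  -> 1 point(s)
  x = 6: RHS = 0, y in [0]  -> 1 point(s)
  x = 7: RHS = 7, y in [8, 11]  -> 2 point(s)
  x = 9: RHS = 1, y in [1, 18]  -> 2 point(s)
  x = 10: RHS = 0, y in [0]  -> 1 point(s)
  x = 13: RHS = 1, y in [1, 18]  -> 2 point(s)
  x = 16: RHS = 1, y in [1, 18]  -> 2 point(s)
Affine points: 15. Add the point at infinity: total = 16.

#E(F_19) = 16


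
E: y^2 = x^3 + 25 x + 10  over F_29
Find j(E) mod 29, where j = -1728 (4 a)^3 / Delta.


Delta = -16(4 a^3 + 27 b^2) mod 29 = 17
-1728 * (4 a)^3 = -1728 * (4*25)^3 mod 29 = 3
j = 3 * 17^(-1) mod 29 = 7

j = 7 (mod 29)


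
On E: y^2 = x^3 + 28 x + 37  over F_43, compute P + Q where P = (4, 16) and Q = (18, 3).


P != Q, so use the chord formula.
s = (y2 - y1) / (x2 - x1) = (30) / (14) mod 43 = 39
x3 = s^2 - x1 - x2 mod 43 = 39^2 - 4 - 18 = 37
y3 = s (x1 - x3) - y1 mod 43 = 39 * (4 - 37) - 16 = 30

P + Q = (37, 30)


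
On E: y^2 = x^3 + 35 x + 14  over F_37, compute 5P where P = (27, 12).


k = 5 = 101_2 (binary, LSB first: 101)
Double-and-add from P = (27, 12):
  bit 0 = 1: acc = O + (27, 12) = (27, 12)
  bit 1 = 0: acc unchanged = (27, 12)
  bit 2 = 1: acc = (27, 12) + (19, 8) = (19, 29)

5P = (19, 29)


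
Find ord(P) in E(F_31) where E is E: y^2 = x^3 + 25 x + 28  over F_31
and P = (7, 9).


Compute successive multiples of P until we hit O:
  1P = (7, 9)
  2P = (0, 20)
  3P = (29, 30)
  4P = (28, 9)
  5P = (27, 22)
  6P = (13, 15)
  7P = (12, 17)
  8P = (22, 29)
  ... (continuing to 23P)
  23P = O

ord(P) = 23


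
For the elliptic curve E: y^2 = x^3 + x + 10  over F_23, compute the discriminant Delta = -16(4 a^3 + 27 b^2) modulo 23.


4 a^3 + 27 b^2 = 4*1^3 + 27*10^2 = 4 + 2700 = 2704
Delta = -16 * (2704) = -43264
Delta mod 23 = 22

Delta = 22 (mod 23)


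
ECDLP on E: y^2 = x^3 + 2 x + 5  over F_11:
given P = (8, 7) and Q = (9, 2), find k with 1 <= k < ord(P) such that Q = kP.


Enumerate multiples of P until we hit Q = (9, 2):
  1P = (8, 7)
  2P = (9, 9)
  3P = (9, 2)
Match found at i = 3.

k = 3


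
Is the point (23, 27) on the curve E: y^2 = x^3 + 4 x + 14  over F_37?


Check whether y^2 = x^3 + 4 x + 14 (mod 37) for (x, y) = (23, 27).
LHS: y^2 = 27^2 mod 37 = 26
RHS: x^3 + 4 x + 14 = 23^3 + 4*23 + 14 mod 37 = 26
LHS = RHS

Yes, on the curve


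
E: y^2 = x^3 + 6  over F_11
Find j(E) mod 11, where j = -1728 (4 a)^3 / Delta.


Delta = -16(4 a^3 + 27 b^2) mod 11 = 2
-1728 * (4 a)^3 = -1728 * (4*0)^3 mod 11 = 0
j = 0 * 2^(-1) mod 11 = 0

j = 0 (mod 11)


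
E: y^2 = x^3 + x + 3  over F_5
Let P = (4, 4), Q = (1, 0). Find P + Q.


P != Q, so use the chord formula.
s = (y2 - y1) / (x2 - x1) = (1) / (2) mod 5 = 3
x3 = s^2 - x1 - x2 mod 5 = 3^2 - 4 - 1 = 4
y3 = s (x1 - x3) - y1 mod 5 = 3 * (4 - 4) - 4 = 1

P + Q = (4, 1)


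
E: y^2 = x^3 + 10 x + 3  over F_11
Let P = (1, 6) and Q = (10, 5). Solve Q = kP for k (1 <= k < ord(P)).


Enumerate multiples of P until we hit Q = (10, 5):
  1P = (1, 6)
  2P = (2, 3)
  3P = (6, 9)
  4P = (7, 8)
  5P = (8, 10)
  6P = (3, 7)
  7P = (10, 6)
  8P = (0, 5)
  9P = (0, 6)
  10P = (10, 5)
Match found at i = 10.

k = 10


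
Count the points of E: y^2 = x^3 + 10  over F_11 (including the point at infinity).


For each x in F_11, count y with y^2 = x^3 + 0 x + 10 mod 11:
  x = 1: RHS = 0, y in [0]  -> 1 point(s)
  x = 3: RHS = 4, y in [2, 9]  -> 2 point(s)
  x = 5: RHS = 3, y in [5, 6]  -> 2 point(s)
  x = 7: RHS = 1, y in [1, 10]  -> 2 point(s)
  x = 8: RHS = 5, y in [4, 7]  -> 2 point(s)
  x = 10: RHS = 9, y in [3, 8]  -> 2 point(s)
Affine points: 11. Add the point at infinity: total = 12.

#E(F_11) = 12


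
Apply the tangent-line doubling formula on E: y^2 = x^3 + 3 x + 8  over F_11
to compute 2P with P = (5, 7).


Doubling: s = (3 x1^2 + a) / (2 y1)
s = (3*5^2 + 3) / (2*7) mod 11 = 4
x3 = s^2 - 2 x1 mod 11 = 4^2 - 2*5 = 6
y3 = s (x1 - x3) - y1 mod 11 = 4 * (5 - 6) - 7 = 0

2P = (6, 0)


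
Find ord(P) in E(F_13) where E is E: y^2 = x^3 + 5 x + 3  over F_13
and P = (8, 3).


Compute successive multiples of P until we hit O:
  1P = (8, 3)
  2P = (0, 4)
  3P = (4, 3)
  4P = (1, 10)
  5P = (5, 7)
  6P = (9, 7)
  7P = (12, 7)
  8P = (7, 11)
  ... (continuing to 18P)
  18P = O

ord(P) = 18


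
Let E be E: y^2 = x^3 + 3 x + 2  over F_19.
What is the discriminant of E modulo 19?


4 a^3 + 27 b^2 = 4*3^3 + 27*2^2 = 108 + 108 = 216
Delta = -16 * (216) = -3456
Delta mod 19 = 2

Delta = 2 (mod 19)


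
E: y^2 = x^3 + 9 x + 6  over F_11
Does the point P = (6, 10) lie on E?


Check whether y^2 = x^3 + 9 x + 6 (mod 11) for (x, y) = (6, 10).
LHS: y^2 = 10^2 mod 11 = 1
RHS: x^3 + 9 x + 6 = 6^3 + 9*6 + 6 mod 11 = 1
LHS = RHS

Yes, on the curve


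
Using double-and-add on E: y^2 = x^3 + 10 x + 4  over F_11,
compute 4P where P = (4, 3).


k = 4 = 100_2 (binary, LSB first: 001)
Double-and-add from P = (4, 3):
  bit 0 = 0: acc unchanged = O
  bit 1 = 0: acc unchanged = O
  bit 2 = 1: acc = O + (0, 9) = (0, 9)

4P = (0, 9)


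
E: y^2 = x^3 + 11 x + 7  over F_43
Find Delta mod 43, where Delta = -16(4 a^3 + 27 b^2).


4 a^3 + 27 b^2 = 4*11^3 + 27*7^2 = 5324 + 1323 = 6647
Delta = -16 * (6647) = -106352
Delta mod 43 = 30

Delta = 30 (mod 43)


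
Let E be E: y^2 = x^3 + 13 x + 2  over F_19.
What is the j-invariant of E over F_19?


Delta = -16(4 a^3 + 27 b^2) mod 19 = 12
-1728 * (4 a)^3 = -1728 * (4*13)^3 mod 19 = 8
j = 8 * 12^(-1) mod 19 = 7

j = 7 (mod 19)


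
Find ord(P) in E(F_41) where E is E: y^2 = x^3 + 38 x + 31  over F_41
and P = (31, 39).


Compute successive multiples of P until we hit O:
  1P = (31, 39)
  2P = (16, 26)
  3P = (25, 40)
  4P = (34, 23)
  5P = (9, 35)
  6P = (40, 19)
  7P = (21, 39)
  8P = (30, 2)
  ... (continuing to 41P)
  41P = O

ord(P) = 41


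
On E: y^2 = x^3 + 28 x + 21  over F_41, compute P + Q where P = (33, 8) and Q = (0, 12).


P != Q, so use the chord formula.
s = (y2 - y1) / (x2 - x1) = (4) / (8) mod 41 = 21
x3 = s^2 - x1 - x2 mod 41 = 21^2 - 33 - 0 = 39
y3 = s (x1 - x3) - y1 mod 41 = 21 * (33 - 39) - 8 = 30

P + Q = (39, 30)


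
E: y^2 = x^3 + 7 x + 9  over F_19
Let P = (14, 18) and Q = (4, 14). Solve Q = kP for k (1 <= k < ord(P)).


Enumerate multiples of P until we hit Q = (4, 14):
  1P = (14, 18)
  2P = (0, 16)
  3P = (12, 4)
  4P = (4, 14)
Match found at i = 4.

k = 4


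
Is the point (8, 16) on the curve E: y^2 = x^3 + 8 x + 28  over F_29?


Check whether y^2 = x^3 + 8 x + 28 (mod 29) for (x, y) = (8, 16).
LHS: y^2 = 16^2 mod 29 = 24
RHS: x^3 + 8 x + 28 = 8^3 + 8*8 + 28 mod 29 = 24
LHS = RHS

Yes, on the curve


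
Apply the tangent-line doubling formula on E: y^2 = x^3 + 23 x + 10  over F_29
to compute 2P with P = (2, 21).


Doubling: s = (3 x1^2 + a) / (2 y1)
s = (3*2^2 + 23) / (2*21) mod 29 = 25
x3 = s^2 - 2 x1 mod 29 = 25^2 - 2*2 = 12
y3 = s (x1 - x3) - y1 mod 29 = 25 * (2 - 12) - 21 = 19

2P = (12, 19)


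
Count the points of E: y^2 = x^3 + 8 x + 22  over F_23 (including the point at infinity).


For each x in F_23, count y with y^2 = x^3 + 8 x + 22 mod 23:
  x = 1: RHS = 8, y in [10, 13]  -> 2 point(s)
  x = 2: RHS = 0, y in [0]  -> 1 point(s)
  x = 3: RHS = 4, y in [2, 21]  -> 2 point(s)
  x = 4: RHS = 3, y in [7, 16]  -> 2 point(s)
  x = 5: RHS = 3, y in [7, 16]  -> 2 point(s)
  x = 8: RHS = 0, y in [0]  -> 1 point(s)
  x = 9: RHS = 18, y in [8, 15]  -> 2 point(s)
  x = 12: RHS = 6, y in [11, 12]  -> 2 point(s)
  x = 13: RHS = 0, y in [0]  -> 1 point(s)
  x = 14: RHS = 3, y in [7, 16]  -> 2 point(s)
  x = 18: RHS = 18, y in [8, 15]  -> 2 point(s)
  x = 19: RHS = 18, y in [8, 15]  -> 2 point(s)
  x = 22: RHS = 13, y in [6, 17]  -> 2 point(s)
Affine points: 23. Add the point at infinity: total = 24.

#E(F_23) = 24


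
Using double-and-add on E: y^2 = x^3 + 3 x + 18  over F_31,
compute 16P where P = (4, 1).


k = 16 = 10000_2 (binary, LSB first: 00001)
Double-and-add from P = (4, 1):
  bit 0 = 0: acc unchanged = O
  bit 1 = 0: acc unchanged = O
  bit 2 = 0: acc unchanged = O
  bit 3 = 0: acc unchanged = O
  bit 4 = 1: acc = O + (29, 29) = (29, 29)

16P = (29, 29)


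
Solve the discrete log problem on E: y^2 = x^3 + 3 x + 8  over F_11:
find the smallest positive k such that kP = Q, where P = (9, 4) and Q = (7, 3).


Enumerate multiples of P until we hit Q = (7, 3):
  1P = (9, 4)
  2P = (7, 8)
  3P = (10, 9)
  4P = (6, 0)
  5P = (10, 2)
  6P = (7, 3)
Match found at i = 6.

k = 6


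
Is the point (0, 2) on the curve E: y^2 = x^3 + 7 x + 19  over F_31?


Check whether y^2 = x^3 + 7 x + 19 (mod 31) for (x, y) = (0, 2).
LHS: y^2 = 2^2 mod 31 = 4
RHS: x^3 + 7 x + 19 = 0^3 + 7*0 + 19 mod 31 = 19
LHS != RHS

No, not on the curve


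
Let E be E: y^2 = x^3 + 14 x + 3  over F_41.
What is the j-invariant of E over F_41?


Delta = -16(4 a^3 + 27 b^2) mod 41 = 35
-1728 * (4 a)^3 = -1728 * (4*14)^3 mod 41 = 4
j = 4 * 35^(-1) mod 41 = 13

j = 13 (mod 41)


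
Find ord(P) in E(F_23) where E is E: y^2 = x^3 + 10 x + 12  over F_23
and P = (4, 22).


Compute successive multiples of P until we hit O:
  1P = (4, 22)
  2P = (5, 7)
  3P = (9, 7)
  4P = (19, 0)
  5P = (9, 16)
  6P = (5, 16)
  7P = (4, 1)
  8P = O

ord(P) = 8


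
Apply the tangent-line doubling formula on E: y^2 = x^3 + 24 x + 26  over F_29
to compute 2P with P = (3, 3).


Doubling: s = (3 x1^2 + a) / (2 y1)
s = (3*3^2 + 24) / (2*3) mod 29 = 23
x3 = s^2 - 2 x1 mod 29 = 23^2 - 2*3 = 1
y3 = s (x1 - x3) - y1 mod 29 = 23 * (3 - 1) - 3 = 14

2P = (1, 14)


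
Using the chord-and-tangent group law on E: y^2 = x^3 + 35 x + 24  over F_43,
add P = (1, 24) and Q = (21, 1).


P != Q, so use the chord formula.
s = (y2 - y1) / (x2 - x1) = (20) / (20) mod 43 = 1
x3 = s^2 - x1 - x2 mod 43 = 1^2 - 1 - 21 = 22
y3 = s (x1 - x3) - y1 mod 43 = 1 * (1 - 22) - 24 = 41

P + Q = (22, 41)


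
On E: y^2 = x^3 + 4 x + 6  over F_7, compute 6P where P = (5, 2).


k = 6 = 110_2 (binary, LSB first: 011)
Double-and-add from P = (5, 2):
  bit 0 = 0: acc unchanged = O
  bit 1 = 1: acc = O + (6, 1) = (6, 1)
  bit 2 = 1: acc = (6, 1) + (2, 6) = (1, 5)

6P = (1, 5)


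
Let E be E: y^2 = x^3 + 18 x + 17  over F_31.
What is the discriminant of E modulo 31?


4 a^3 + 27 b^2 = 4*18^3 + 27*17^2 = 23328 + 7803 = 31131
Delta = -16 * (31131) = -498096
Delta mod 31 = 12

Delta = 12 (mod 31)


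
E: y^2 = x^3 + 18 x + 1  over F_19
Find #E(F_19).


For each x in F_19, count y with y^2 = x^3 + 18 x + 1 mod 19:
  x = 0: RHS = 1, y in [1, 18]  -> 2 point(s)
  x = 1: RHS = 1, y in [1, 18]  -> 2 point(s)
  x = 2: RHS = 7, y in [8, 11]  -> 2 point(s)
  x = 3: RHS = 6, y in [5, 14]  -> 2 point(s)
  x = 4: RHS = 4, y in [2, 17]  -> 2 point(s)
  x = 5: RHS = 7, y in [8, 11]  -> 2 point(s)
  x = 8: RHS = 11, y in [7, 12]  -> 2 point(s)
  x = 12: RHS = 7, y in [8, 11]  -> 2 point(s)
  x = 13: RHS = 0, y in [0]  -> 1 point(s)
  x = 15: RHS = 17, y in [6, 13]  -> 2 point(s)
  x = 18: RHS = 1, y in [1, 18]  -> 2 point(s)
Affine points: 21. Add the point at infinity: total = 22.

#E(F_19) = 22


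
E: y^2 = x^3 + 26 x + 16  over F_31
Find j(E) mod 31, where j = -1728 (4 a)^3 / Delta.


Delta = -16(4 a^3 + 27 b^2) mod 31 = 18
-1728 * (4 a)^3 = -1728 * (4*26)^3 mod 31 = 15
j = 15 * 18^(-1) mod 31 = 6

j = 6 (mod 31)


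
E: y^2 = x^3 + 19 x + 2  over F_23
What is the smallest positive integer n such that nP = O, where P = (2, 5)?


Compute successive multiples of P until we hit O:
  1P = (2, 5)
  2P = (4, 21)
  3P = (12, 7)
  4P = (21, 5)
  5P = (0, 18)
  6P = (0, 5)
  7P = (21, 18)
  8P = (12, 16)
  ... (continuing to 11P)
  11P = O

ord(P) = 11


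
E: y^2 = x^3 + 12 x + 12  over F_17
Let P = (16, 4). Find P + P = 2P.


Doubling: s = (3 x1^2 + a) / (2 y1)
s = (3*16^2 + 12) / (2*4) mod 17 = 4
x3 = s^2 - 2 x1 mod 17 = 4^2 - 2*16 = 1
y3 = s (x1 - x3) - y1 mod 17 = 4 * (16 - 1) - 4 = 5

2P = (1, 5)


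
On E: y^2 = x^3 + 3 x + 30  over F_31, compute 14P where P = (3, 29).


k = 14 = 1110_2 (binary, LSB first: 0111)
Double-and-add from P = (3, 29):
  bit 0 = 0: acc unchanged = O
  bit 1 = 1: acc = O + (27, 27) = (27, 27)
  bit 2 = 1: acc = (27, 27) + (22, 7) = (29, 27)
  bit 3 = 1: acc = (29, 27) + (6, 4) = (28, 5)

14P = (28, 5)


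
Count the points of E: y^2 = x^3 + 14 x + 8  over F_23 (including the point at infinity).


For each x in F_23, count y with y^2 = x^3 + 14 x + 8 mod 23:
  x = 0: RHS = 8, y in [10, 13]  -> 2 point(s)
  x = 1: RHS = 0, y in [0]  -> 1 point(s)
  x = 3: RHS = 8, y in [10, 13]  -> 2 point(s)
  x = 4: RHS = 13, y in [6, 17]  -> 2 point(s)
  x = 6: RHS = 9, y in [3, 20]  -> 2 point(s)
  x = 7: RHS = 12, y in [9, 14]  -> 2 point(s)
  x = 9: RHS = 12, y in [9, 14]  -> 2 point(s)
  x = 12: RHS = 18, y in [8, 15]  -> 2 point(s)
  x = 13: RHS = 18, y in [8, 15]  -> 2 point(s)
  x = 14: RHS = 4, y in [2, 21]  -> 2 point(s)
  x = 16: RHS = 4, y in [2, 21]  -> 2 point(s)
  x = 19: RHS = 3, y in [7, 16]  -> 2 point(s)
  x = 20: RHS = 8, y in [10, 13]  -> 2 point(s)
  x = 21: RHS = 18, y in [8, 15]  -> 2 point(s)
  x = 22: RHS = 16, y in [4, 19]  -> 2 point(s)
Affine points: 29. Add the point at infinity: total = 30.

#E(F_23) = 30


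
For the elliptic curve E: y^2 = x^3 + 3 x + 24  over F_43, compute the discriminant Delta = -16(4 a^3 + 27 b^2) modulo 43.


4 a^3 + 27 b^2 = 4*3^3 + 27*24^2 = 108 + 15552 = 15660
Delta = -16 * (15660) = -250560
Delta mod 43 = 1

Delta = 1 (mod 43)


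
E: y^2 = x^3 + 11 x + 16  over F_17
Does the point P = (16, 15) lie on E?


Check whether y^2 = x^3 + 11 x + 16 (mod 17) for (x, y) = (16, 15).
LHS: y^2 = 15^2 mod 17 = 4
RHS: x^3 + 11 x + 16 = 16^3 + 11*16 + 16 mod 17 = 4
LHS = RHS

Yes, on the curve


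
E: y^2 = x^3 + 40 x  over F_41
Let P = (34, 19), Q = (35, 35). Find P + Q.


P != Q, so use the chord formula.
s = (y2 - y1) / (x2 - x1) = (16) / (1) mod 41 = 16
x3 = s^2 - x1 - x2 mod 41 = 16^2 - 34 - 35 = 23
y3 = s (x1 - x3) - y1 mod 41 = 16 * (34 - 23) - 19 = 34

P + Q = (23, 34)


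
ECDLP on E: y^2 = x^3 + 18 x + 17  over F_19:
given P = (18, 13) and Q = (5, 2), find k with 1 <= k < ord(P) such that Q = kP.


Enumerate multiples of P until we hit Q = (5, 2):
  1P = (18, 13)
  2P = (11, 8)
  3P = (13, 15)
  4P = (14, 12)
  5P = (12, 17)
  6P = (0, 13)
  7P = (1, 6)
  8P = (17, 12)
  9P = (4, 1)
  10P = (2, 17)
  11P = (5, 17)
  12P = (7, 7)
  13P = (10, 0)
  14P = (7, 12)
  15P = (5, 2)
Match found at i = 15.

k = 15


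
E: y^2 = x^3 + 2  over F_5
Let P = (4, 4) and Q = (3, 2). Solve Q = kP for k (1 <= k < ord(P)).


Enumerate multiples of P until we hit Q = (3, 2):
  1P = (4, 4)
  2P = (3, 2)
Match found at i = 2.

k = 2


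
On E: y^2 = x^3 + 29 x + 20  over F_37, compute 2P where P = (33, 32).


Doubling: s = (3 x1^2 + a) / (2 y1)
s = (3*33^2 + 29) / (2*32) mod 37 = 33
x3 = s^2 - 2 x1 mod 37 = 33^2 - 2*33 = 24
y3 = s (x1 - x3) - y1 mod 37 = 33 * (33 - 24) - 32 = 6

2P = (24, 6)


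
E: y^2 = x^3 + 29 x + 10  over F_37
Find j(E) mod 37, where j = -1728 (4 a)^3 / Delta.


Delta = -16(4 a^3 + 27 b^2) mod 37 = 2
-1728 * (4 a)^3 = -1728 * (4*29)^3 mod 37 = 6
j = 6 * 2^(-1) mod 37 = 3

j = 3 (mod 37)


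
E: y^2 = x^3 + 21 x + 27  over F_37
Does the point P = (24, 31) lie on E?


Check whether y^2 = x^3 + 21 x + 27 (mod 37) for (x, y) = (24, 31).
LHS: y^2 = 31^2 mod 37 = 36
RHS: x^3 + 21 x + 27 = 24^3 + 21*24 + 27 mod 37 = 36
LHS = RHS

Yes, on the curve


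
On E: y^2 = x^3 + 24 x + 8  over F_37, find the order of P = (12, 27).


Compute successive multiples of P until we hit O:
  1P = (12, 27)
  2P = (3, 12)
  3P = (33, 12)
  4P = (28, 32)
  5P = (1, 25)
  6P = (17, 36)
  7P = (29, 9)
  8P = (29, 28)
  ... (continuing to 15P)
  15P = O

ord(P) = 15


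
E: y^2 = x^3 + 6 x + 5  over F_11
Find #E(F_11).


For each x in F_11, count y with y^2 = x^3 + 6 x + 5 mod 11:
  x = 0: RHS = 5, y in [4, 7]  -> 2 point(s)
  x = 1: RHS = 1, y in [1, 10]  -> 2 point(s)
  x = 2: RHS = 3, y in [5, 6]  -> 2 point(s)
  x = 4: RHS = 5, y in [4, 7]  -> 2 point(s)
  x = 6: RHS = 4, y in [2, 9]  -> 2 point(s)
  x = 7: RHS = 5, y in [4, 7]  -> 2 point(s)
  x = 8: RHS = 4, y in [2, 9]  -> 2 point(s)
  x = 10: RHS = 9, y in [3, 8]  -> 2 point(s)
Affine points: 16. Add the point at infinity: total = 17.

#E(F_11) = 17


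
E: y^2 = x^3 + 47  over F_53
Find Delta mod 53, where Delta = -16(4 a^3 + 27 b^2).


4 a^3 + 27 b^2 = 4*0^3 + 27*47^2 = 0 + 59643 = 59643
Delta = -16 * (59643) = -954288
Delta mod 53 = 30

Delta = 30 (mod 53)


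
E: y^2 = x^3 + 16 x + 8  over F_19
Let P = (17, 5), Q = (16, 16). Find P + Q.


P != Q, so use the chord formula.
s = (y2 - y1) / (x2 - x1) = (11) / (18) mod 19 = 8
x3 = s^2 - x1 - x2 mod 19 = 8^2 - 17 - 16 = 12
y3 = s (x1 - x3) - y1 mod 19 = 8 * (17 - 12) - 5 = 16

P + Q = (12, 16)


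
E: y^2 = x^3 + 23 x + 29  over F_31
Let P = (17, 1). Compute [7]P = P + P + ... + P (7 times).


k = 7 = 111_2 (binary, LSB first: 111)
Double-and-add from P = (17, 1):
  bit 0 = 1: acc = O + (17, 1) = (17, 1)
  bit 1 = 1: acc = (17, 1) + (25, 4) = (9, 2)
  bit 2 = 1: acc = (9, 2) + (21, 15) = (11, 1)

7P = (11, 1)


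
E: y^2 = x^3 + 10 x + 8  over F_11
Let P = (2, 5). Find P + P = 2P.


Doubling: s = (3 x1^2 + a) / (2 y1)
s = (3*2^2 + 10) / (2*5) mod 11 = 0
x3 = s^2 - 2 x1 mod 11 = 0^2 - 2*2 = 7
y3 = s (x1 - x3) - y1 mod 11 = 0 * (2 - 7) - 5 = 6

2P = (7, 6)


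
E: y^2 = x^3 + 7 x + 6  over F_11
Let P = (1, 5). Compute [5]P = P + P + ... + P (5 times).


k = 5 = 101_2 (binary, LSB first: 101)
Double-and-add from P = (1, 5):
  bit 0 = 1: acc = O + (1, 5) = (1, 5)
  bit 1 = 0: acc unchanged = (1, 5)
  bit 2 = 1: acc = (1, 5) + (6, 0) = (5, 10)

5P = (5, 10)


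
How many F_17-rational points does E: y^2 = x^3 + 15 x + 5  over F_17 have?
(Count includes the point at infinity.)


For each x in F_17, count y with y^2 = x^3 + 15 x + 5 mod 17:
  x = 1: RHS = 4, y in [2, 15]  -> 2 point(s)
  x = 2: RHS = 9, y in [3, 14]  -> 2 point(s)
  x = 3: RHS = 9, y in [3, 14]  -> 2 point(s)
  x = 5: RHS = 1, y in [1, 16]  -> 2 point(s)
  x = 8: RHS = 8, y in [5, 12]  -> 2 point(s)
  x = 9: RHS = 2, y in [6, 11]  -> 2 point(s)
  x = 10: RHS = 16, y in [4, 13]  -> 2 point(s)
  x = 12: RHS = 9, y in [3, 14]  -> 2 point(s)
  x = 13: RHS = 0, y in [0]  -> 1 point(s)
  x = 14: RHS = 1, y in [1, 16]  -> 2 point(s)
  x = 15: RHS = 1, y in [1, 16]  -> 2 point(s)
Affine points: 21. Add the point at infinity: total = 22.

#E(F_17) = 22


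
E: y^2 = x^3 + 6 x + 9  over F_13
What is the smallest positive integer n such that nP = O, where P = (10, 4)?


Compute successive multiples of P until we hit O:
  1P = (10, 4)
  2P = (9, 5)
  3P = (8, 7)
  4P = (7, 11)
  5P = (0, 3)
  6P = (6, 12)
  7P = (1, 4)
  8P = (2, 9)
  ... (continuing to 17P)
  17P = O

ord(P) = 17


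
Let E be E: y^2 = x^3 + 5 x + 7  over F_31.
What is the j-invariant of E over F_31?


Delta = -16(4 a^3 + 27 b^2) mod 31 = 3
-1728 * (4 a)^3 = -1728 * (4*5)^3 mod 31 = 16
j = 16 * 3^(-1) mod 31 = 26

j = 26 (mod 31)


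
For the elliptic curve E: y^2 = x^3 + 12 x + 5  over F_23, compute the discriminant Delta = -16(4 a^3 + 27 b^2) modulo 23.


4 a^3 + 27 b^2 = 4*12^3 + 27*5^2 = 6912 + 675 = 7587
Delta = -16 * (7587) = -121392
Delta mod 23 = 2

Delta = 2 (mod 23)


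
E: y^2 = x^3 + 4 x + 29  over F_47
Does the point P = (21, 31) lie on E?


Check whether y^2 = x^3 + 4 x + 29 (mod 47) for (x, y) = (21, 31).
LHS: y^2 = 31^2 mod 47 = 21
RHS: x^3 + 4 x + 29 = 21^3 + 4*21 + 29 mod 47 = 21
LHS = RHS

Yes, on the curve


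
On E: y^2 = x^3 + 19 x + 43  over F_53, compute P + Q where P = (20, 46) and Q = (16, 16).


P != Q, so use the chord formula.
s = (y2 - y1) / (x2 - x1) = (23) / (49) mod 53 = 34
x3 = s^2 - x1 - x2 mod 53 = 34^2 - 20 - 16 = 7
y3 = s (x1 - x3) - y1 mod 53 = 34 * (20 - 7) - 46 = 25

P + Q = (7, 25)


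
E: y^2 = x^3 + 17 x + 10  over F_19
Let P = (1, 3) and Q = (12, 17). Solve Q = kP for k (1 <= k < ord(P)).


Enumerate multiples of P until we hit Q = (12, 17):
  1P = (1, 3)
  2P = (7, 15)
  3P = (15, 7)
  4P = (12, 2)
  5P = (17, 14)
  6P = (6, 9)
  7P = (18, 7)
  8P = (4, 3)
  9P = (14, 16)
  10P = (5, 12)
  11P = (5, 7)
  12P = (14, 3)
  13P = (4, 16)
  14P = (18, 12)
  15P = (6, 10)
  16P = (17, 5)
  17P = (12, 17)
Match found at i = 17.

k = 17


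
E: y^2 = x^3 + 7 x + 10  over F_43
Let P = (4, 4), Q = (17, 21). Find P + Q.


P != Q, so use the chord formula.
s = (y2 - y1) / (x2 - x1) = (17) / (13) mod 43 = 41
x3 = s^2 - x1 - x2 mod 43 = 41^2 - 4 - 17 = 26
y3 = s (x1 - x3) - y1 mod 43 = 41 * (4 - 26) - 4 = 40

P + Q = (26, 40)


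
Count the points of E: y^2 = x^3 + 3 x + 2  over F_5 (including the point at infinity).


For each x in F_5, count y with y^2 = x^3 + 3 x + 2 mod 5:
  x = 1: RHS = 1, y in [1, 4]  -> 2 point(s)
  x = 2: RHS = 1, y in [1, 4]  -> 2 point(s)
Affine points: 4. Add the point at infinity: total = 5.

#E(F_5) = 5


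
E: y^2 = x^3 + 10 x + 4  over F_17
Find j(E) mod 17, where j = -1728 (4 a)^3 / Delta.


Delta = -16(4 a^3 + 27 b^2) mod 17 = 12
-1728 * (4 a)^3 = -1728 * (4*10)^3 mod 17 = 4
j = 4 * 12^(-1) mod 17 = 6

j = 6 (mod 17)


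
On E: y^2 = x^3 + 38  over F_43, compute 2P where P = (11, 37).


Doubling: s = (3 x1^2 + a) / (2 y1)
s = (3*11^2 + 0) / (2*37) mod 43 = 2
x3 = s^2 - 2 x1 mod 43 = 2^2 - 2*11 = 25
y3 = s (x1 - x3) - y1 mod 43 = 2 * (11 - 25) - 37 = 21

2P = (25, 21)


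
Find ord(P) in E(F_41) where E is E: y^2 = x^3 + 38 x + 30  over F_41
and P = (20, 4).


Compute successive multiples of P until we hit O:
  1P = (20, 4)
  2P = (2, 14)
  3P = (35, 18)
  4P = (4, 0)
  5P = (35, 23)
  6P = (2, 27)
  7P = (20, 37)
  8P = O

ord(P) = 8


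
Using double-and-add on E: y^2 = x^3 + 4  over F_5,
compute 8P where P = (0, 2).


k = 8 = 1000_2 (binary, LSB first: 0001)
Double-and-add from P = (0, 2):
  bit 0 = 0: acc unchanged = O
  bit 1 = 0: acc unchanged = O
  bit 2 = 0: acc unchanged = O
  bit 3 = 1: acc = O + (0, 3) = (0, 3)

8P = (0, 3)


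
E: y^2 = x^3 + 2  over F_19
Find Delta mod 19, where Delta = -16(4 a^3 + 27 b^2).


4 a^3 + 27 b^2 = 4*0^3 + 27*2^2 = 0 + 108 = 108
Delta = -16 * (108) = -1728
Delta mod 19 = 1

Delta = 1 (mod 19)


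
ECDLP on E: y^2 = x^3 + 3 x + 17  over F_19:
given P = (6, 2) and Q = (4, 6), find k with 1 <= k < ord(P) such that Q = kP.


Enumerate multiples of P until we hit Q = (4, 6):
  1P = (6, 2)
  2P = (4, 6)
Match found at i = 2.

k = 2


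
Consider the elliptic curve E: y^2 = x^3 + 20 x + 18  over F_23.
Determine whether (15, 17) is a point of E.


Check whether y^2 = x^3 + 20 x + 18 (mod 23) for (x, y) = (15, 17).
LHS: y^2 = 17^2 mod 23 = 13
RHS: x^3 + 20 x + 18 = 15^3 + 20*15 + 18 mod 23 = 13
LHS = RHS

Yes, on the curve


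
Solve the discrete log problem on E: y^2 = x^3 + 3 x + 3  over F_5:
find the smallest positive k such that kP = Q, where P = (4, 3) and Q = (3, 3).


Enumerate multiples of P until we hit Q = (3, 3):
  1P = (4, 3)
  2P = (3, 3)
Match found at i = 2.

k = 2


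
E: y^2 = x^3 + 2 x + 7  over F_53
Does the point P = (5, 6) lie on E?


Check whether y^2 = x^3 + 2 x + 7 (mod 53) for (x, y) = (5, 6).
LHS: y^2 = 6^2 mod 53 = 36
RHS: x^3 + 2 x + 7 = 5^3 + 2*5 + 7 mod 53 = 36
LHS = RHS

Yes, on the curve


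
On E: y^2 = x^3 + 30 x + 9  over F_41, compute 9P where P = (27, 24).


k = 9 = 1001_2 (binary, LSB first: 1001)
Double-and-add from P = (27, 24):
  bit 0 = 1: acc = O + (27, 24) = (27, 24)
  bit 1 = 0: acc unchanged = (27, 24)
  bit 2 = 0: acc unchanged = (27, 24)
  bit 3 = 1: acc = (27, 24) + (8, 8) = (15, 12)

9P = (15, 12)


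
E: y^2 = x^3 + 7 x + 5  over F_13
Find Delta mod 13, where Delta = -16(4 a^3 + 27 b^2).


4 a^3 + 27 b^2 = 4*7^3 + 27*5^2 = 1372 + 675 = 2047
Delta = -16 * (2047) = -32752
Delta mod 13 = 8

Delta = 8 (mod 13)
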